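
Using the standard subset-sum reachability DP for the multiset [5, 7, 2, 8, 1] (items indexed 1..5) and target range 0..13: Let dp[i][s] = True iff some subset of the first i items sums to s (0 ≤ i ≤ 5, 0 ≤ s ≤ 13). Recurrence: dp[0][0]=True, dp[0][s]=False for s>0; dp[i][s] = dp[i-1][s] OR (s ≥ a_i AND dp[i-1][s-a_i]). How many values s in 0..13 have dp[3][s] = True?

i\s   0   1   2   3   4   5   6   7   8   9  10  11  12  13
  0   T   F   F   F   F   F   F   F   F   F   F   F   F   F
  1   T   F   F   F   F   T   F   F   F   F   F   F   F   F
  2   T   F   F   F   F   T   F   T   F   F   F   F   T   F
  3   T   F   T   F   F   T   F   T   F   T   F   F   T   F
  4   T   F   T   F   F   T   F   T   T   T   T   F   T   T
  5   T   T   T   T   F   T   T   T   T   T   T   T   T   T

6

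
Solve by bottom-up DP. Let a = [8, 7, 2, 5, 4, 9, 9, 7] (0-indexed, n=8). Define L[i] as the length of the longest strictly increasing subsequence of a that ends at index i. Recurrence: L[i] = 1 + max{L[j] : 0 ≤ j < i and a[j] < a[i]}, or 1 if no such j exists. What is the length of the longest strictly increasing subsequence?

3

   i    0    1    2    3    4    5    6    7
a[i]    8    7    2    5    4    9    9    7
L[i]    1    1    1    2    2    3    3    3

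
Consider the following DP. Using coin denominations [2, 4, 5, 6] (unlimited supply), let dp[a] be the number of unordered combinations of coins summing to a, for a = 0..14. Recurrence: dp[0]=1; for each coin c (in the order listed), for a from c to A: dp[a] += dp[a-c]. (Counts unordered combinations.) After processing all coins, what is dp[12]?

after  coin     0     1     2     3     4     5     6     7     8     9    10    11    12    13    14
          2     1     0     1     0     1     0     1     0     1     0     1     0     1     0     1
          4     1     0     1     0     2     0     2     0     3     0     3     0     4     0     4
          5     1     0     1     0     2     1     2     1     3     2     4     2     5     3     6
          6     1     0     1     0     2     1     3     1     4     2     6     3     8     4    10

8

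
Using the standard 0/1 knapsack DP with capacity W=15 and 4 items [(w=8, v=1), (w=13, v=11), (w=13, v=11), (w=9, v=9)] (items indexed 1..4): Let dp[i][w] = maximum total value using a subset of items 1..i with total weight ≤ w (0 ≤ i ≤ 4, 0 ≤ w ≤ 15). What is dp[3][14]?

11

i\w   0   1   2   3   4   5   6   7   8   9  10  11  12  13  14  15
  0   0   0   0   0   0   0   0   0   0   0   0   0   0   0   0   0
  1   0   0   0   0   0   0   0   0   1   1   1   1   1   1   1   1
  2   0   0   0   0   0   0   0   0   1   1   1   1   1  11  11  11
  3   0   0   0   0   0   0   0   0   1   1   1   1   1  11  11  11
  4   0   0   0   0   0   0   0   0   1   9   9   9   9  11  11  11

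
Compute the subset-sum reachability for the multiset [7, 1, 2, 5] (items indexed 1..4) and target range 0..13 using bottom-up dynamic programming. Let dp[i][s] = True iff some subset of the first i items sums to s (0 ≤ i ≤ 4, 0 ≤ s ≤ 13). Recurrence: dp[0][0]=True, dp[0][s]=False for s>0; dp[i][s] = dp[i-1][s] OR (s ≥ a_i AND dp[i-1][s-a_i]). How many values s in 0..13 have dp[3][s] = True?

i\s   0   1   2   3   4   5   6   7   8   9  10  11  12  13
  0   T   F   F   F   F   F   F   F   F   F   F   F   F   F
  1   T   F   F   F   F   F   F   T   F   F   F   F   F   F
  2   T   T   F   F   F   F   F   T   T   F   F   F   F   F
  3   T   T   T   T   F   F   F   T   T   T   T   F   F   F
  4   T   T   T   T   F   T   T   T   T   T   T   F   T   T

8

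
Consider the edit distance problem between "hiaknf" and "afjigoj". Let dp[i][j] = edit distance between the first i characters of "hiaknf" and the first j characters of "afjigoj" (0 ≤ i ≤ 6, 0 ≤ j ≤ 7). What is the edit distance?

   ''  a  f  j  i  g  o  j
''  0  1  2  3  4  5  6  7
 h  1  1  2  3  4  5  6  7
 i  2  2  2  3  3  4  5  6
 a  3  2  3  3  4  4  5  6
 k  4  3  3  4  4  5  5  6
 n  5  4  4  4  5  5  6  6
 f  6  5  4  5  5  6  6  7

7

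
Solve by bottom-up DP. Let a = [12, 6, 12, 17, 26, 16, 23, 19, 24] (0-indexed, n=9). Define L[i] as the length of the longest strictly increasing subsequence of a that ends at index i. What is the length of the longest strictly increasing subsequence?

   i    0    1    2    3    4    5    6    7    8
a[i]   12    6   12   17   26   16   23   19   24
L[i]    1    1    2    3    4    3    4    4    5

5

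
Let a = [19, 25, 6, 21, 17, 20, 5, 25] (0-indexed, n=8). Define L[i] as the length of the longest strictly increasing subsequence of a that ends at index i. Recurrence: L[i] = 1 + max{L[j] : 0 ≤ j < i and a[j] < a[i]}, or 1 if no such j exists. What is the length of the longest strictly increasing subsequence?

4

   i    0    1    2    3    4    5    6    7
a[i]   19   25    6   21   17   20    5   25
L[i]    1    2    1    2    2    3    1    4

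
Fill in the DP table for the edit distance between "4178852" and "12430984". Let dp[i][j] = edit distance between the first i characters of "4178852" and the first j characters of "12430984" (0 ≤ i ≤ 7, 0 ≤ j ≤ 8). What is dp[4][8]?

   ''  1  2  4  3  0  9  8  4
''  0  1  2  3  4  5  6  7  8
 4  1  1  2  2  3  4  5  6  7
 1  2  1  2  3  3  4  5  6  7
 7  3  2  2  3  4  4  5  6  7
 8  4  3  3  3  4  5  5  5  6
 8  5  4  4  4  4  5  6  5  6
 5  6  5  5  5  5  5  6  6  6
 2  7  6  5  6  6  6  6  7  7

6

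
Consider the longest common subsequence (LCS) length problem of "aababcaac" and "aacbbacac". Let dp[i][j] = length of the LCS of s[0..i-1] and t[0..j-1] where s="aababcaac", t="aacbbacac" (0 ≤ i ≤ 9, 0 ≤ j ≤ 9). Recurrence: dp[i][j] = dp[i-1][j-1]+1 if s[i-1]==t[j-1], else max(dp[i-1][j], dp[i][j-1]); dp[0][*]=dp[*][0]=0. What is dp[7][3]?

   ''  a  a  c  b  b  a  c  a  c
''  0  0  0  0  0  0  0  0  0  0
 a  0  1  1  1  1  1  1  1  1  1
 a  0  1  2  2  2  2  2  2  2  2
 b  0  1  2  2  3  3  3  3  3  3
 a  0  1  2  2  3  3  4  4  4  4
 b  0  1  2  2  3  4  4  4  4  4
 c  0  1  2  3  3  4  4  5  5  5
 a  0  1  2  3  3  4  5  5  6  6
 a  0  1  2  3  3  4  5  5  6  6
 c  0  1  2  3  3  4  5  6  6  7

3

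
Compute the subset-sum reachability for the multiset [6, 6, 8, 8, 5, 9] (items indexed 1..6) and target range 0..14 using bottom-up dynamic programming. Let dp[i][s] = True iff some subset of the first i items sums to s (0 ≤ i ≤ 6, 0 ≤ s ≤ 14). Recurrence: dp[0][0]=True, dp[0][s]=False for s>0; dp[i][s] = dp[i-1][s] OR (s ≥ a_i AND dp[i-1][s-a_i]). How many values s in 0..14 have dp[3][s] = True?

i\s   0   1   2   3   4   5   6   7   8   9  10  11  12  13  14
  0   T   F   F   F   F   F   F   F   F   F   F   F   F   F   F
  1   T   F   F   F   F   F   T   F   F   F   F   F   F   F   F
  2   T   F   F   F   F   F   T   F   F   F   F   F   T   F   F
  3   T   F   F   F   F   F   T   F   T   F   F   F   T   F   T
  4   T   F   F   F   F   F   T   F   T   F   F   F   T   F   T
  5   T   F   F   F   F   T   T   F   T   F   F   T   T   T   T
  6   T   F   F   F   F   T   T   F   T   T   F   T   T   T   T

5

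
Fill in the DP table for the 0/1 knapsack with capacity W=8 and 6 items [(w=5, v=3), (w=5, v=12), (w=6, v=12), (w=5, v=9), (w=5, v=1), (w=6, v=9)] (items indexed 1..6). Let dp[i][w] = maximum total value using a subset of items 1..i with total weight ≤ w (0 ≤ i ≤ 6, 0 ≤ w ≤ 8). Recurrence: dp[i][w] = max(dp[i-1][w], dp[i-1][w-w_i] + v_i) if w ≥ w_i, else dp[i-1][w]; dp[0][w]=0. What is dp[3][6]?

12

i\w   0   1   2   3   4   5   6   7   8
  0   0   0   0   0   0   0   0   0   0
  1   0   0   0   0   0   3   3   3   3
  2   0   0   0   0   0  12  12  12  12
  3   0   0   0   0   0  12  12  12  12
  4   0   0   0   0   0  12  12  12  12
  5   0   0   0   0   0  12  12  12  12
  6   0   0   0   0   0  12  12  12  12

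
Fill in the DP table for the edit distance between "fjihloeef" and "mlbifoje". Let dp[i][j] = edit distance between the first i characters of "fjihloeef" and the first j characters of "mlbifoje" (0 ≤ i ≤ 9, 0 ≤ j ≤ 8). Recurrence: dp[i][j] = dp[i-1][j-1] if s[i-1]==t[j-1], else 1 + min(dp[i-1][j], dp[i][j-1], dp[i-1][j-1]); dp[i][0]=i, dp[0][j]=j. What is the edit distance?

   ''  m  l  b  i  f  o  j  e
''  0  1  2  3  4  5  6  7  8
 f  1  1  2  3  4  4  5  6  7
 j  2  2  2  3  4  5  5  5  6
 i  3  3  3  3  3  4  5  6  6
 h  4  4  4  4  4  4  5  6  7
 l  5  5  4  5  5  5  5  6  7
 o  6  6  5  5  6  6  5  6  7
 e  7  7  6  6  6  7  6  6  6
 e  8  8  7  7  7  7  7  7  6
 f  9  9  8  8  8  7  8  8  7

7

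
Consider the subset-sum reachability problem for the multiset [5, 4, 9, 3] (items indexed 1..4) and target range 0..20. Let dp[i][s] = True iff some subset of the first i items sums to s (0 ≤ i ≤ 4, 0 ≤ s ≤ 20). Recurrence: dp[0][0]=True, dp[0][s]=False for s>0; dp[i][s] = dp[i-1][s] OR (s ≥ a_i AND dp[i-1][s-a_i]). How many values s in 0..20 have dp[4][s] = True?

i\s   0   1   2   3   4   5   6   7   8   9  10  11  12  13  14  15  16  17  18  19  20
  0   T   F   F   F   F   F   F   F   F   F   F   F   F   F   F   F   F   F   F   F   F
  1   T   F   F   F   F   T   F   F   F   F   F   F   F   F   F   F   F   F   F   F   F
  2   T   F   F   F   T   T   F   F   F   T   F   F   F   F   F   F   F   F   F   F   F
  3   T   F   F   F   T   T   F   F   F   T   F   F   F   T   T   F   F   F   T   F   F
  4   T   F   F   T   T   T   F   T   T   T   F   F   T   T   T   F   T   T   T   F   F

13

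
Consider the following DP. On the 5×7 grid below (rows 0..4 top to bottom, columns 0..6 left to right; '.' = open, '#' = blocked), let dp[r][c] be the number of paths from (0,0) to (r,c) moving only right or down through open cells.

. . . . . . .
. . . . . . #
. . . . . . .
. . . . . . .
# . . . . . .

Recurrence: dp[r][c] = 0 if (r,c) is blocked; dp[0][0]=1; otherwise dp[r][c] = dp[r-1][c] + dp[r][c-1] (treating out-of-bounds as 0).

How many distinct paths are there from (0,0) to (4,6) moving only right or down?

202

r\c   0   1   2   3   4   5   6
  0   1   1   1   1   1   1   1
  1   1   2   3   4   5   6   0
  2   1   3   6  10  15  21  21
  3   1   4  10  20  35  56  77
  4   0   4  14  34  69 125 202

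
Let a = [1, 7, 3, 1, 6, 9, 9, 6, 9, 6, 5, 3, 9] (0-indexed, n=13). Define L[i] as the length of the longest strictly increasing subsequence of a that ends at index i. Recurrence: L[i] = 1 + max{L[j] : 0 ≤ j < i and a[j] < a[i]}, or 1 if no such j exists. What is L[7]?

3

   i    0    1    2    3    4    5    6    7    8    9   10   11   12
a[i]    1    7    3    1    6    9    9    6    9    6    5    3    9
L[i]    1    2    2    1    3    4    4    3    4    3    3    2    4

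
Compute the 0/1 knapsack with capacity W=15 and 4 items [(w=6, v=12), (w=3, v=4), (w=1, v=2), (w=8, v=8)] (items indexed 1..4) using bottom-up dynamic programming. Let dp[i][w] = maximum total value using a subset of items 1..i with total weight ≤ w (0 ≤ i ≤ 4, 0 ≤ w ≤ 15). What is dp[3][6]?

12

i\w   0   1   2   3   4   5   6   7   8   9  10  11  12  13  14  15
  0   0   0   0   0   0   0   0   0   0   0   0   0   0   0   0   0
  1   0   0   0   0   0   0  12  12  12  12  12  12  12  12  12  12
  2   0   0   0   4   4   4  12  12  12  16  16  16  16  16  16  16
  3   0   2   2   4   6   6  12  14  14  16  18  18  18  18  18  18
  4   0   2   2   4   6   6  12  14  14  16  18  18  18  18  20  22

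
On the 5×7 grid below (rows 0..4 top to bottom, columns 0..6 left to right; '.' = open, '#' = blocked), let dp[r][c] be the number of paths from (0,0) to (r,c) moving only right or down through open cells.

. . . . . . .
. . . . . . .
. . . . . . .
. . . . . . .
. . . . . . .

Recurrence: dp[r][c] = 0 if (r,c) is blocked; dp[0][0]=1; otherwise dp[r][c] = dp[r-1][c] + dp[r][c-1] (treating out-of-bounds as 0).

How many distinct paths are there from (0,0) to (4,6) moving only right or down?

r\c   0   1   2   3   4   5   6
  0   1   1   1   1   1   1   1
  1   1   2   3   4   5   6   7
  2   1   3   6  10  15  21  28
  3   1   4  10  20  35  56  84
  4   1   5  15  35  70 126 210

210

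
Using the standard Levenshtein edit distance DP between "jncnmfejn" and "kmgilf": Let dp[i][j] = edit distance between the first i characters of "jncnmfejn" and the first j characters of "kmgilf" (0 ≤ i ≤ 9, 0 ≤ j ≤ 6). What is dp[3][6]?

   ''  k  m  g  i  l  f
''  0  1  2  3  4  5  6
 j  1  1  2  3  4  5  6
 n  2  2  2  3  4  5  6
 c  3  3  3  3  4  5  6
 n  4  4  4  4  4  5  6
 m  5  5  4  5  5  5  6
 f  6  6  5  5  6  6  5
 e  7  7  6  6  6  7  6
 j  8  8  7  7  7  7  7
 n  9  9  8  8  8  8  8

6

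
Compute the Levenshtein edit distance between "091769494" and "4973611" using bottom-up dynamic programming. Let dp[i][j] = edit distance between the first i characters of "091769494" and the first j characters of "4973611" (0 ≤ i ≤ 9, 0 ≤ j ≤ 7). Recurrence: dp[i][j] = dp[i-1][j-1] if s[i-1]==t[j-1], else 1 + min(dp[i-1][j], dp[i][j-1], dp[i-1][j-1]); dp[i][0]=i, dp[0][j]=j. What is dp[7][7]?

5

   ''  4  9  7  3  6  1  1
''  0  1  2  3  4  5  6  7
 0  1  1  2  3  4  5  6  7
 9  2  2  1  2  3  4  5  6
 1  3  3  2  2  3  4  4  5
 7  4  4  3  2  3  4  5  5
 6  5  5  4  3  3  3  4  5
 9  6  6  5  4  4  4  4  5
 4  7  6  6  5  5  5  5  5
 9  8  7  6  6  6  6  6  6
 4  9  8  7  7  7  7  7  7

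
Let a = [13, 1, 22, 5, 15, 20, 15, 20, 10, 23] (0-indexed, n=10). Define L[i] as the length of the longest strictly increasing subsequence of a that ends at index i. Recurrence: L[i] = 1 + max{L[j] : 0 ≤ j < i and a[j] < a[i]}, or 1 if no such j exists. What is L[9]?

5

   i    0    1    2    3    4    5    6    7    8    9
a[i]   13    1   22    5   15   20   15   20   10   23
L[i]    1    1    2    2    3    4    3    4    3    5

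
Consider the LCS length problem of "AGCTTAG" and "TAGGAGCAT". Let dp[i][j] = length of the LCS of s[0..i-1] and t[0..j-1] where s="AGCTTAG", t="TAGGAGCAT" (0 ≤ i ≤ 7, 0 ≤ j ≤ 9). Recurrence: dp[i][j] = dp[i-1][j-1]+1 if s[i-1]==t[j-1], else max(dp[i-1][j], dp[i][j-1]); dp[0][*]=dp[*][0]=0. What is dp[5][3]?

2

   ''  T  A  G  G  A  G  C  A  T
''  0  0  0  0  0  0  0  0  0  0
 A  0  0  1  1  1  1  1  1  1  1
 G  0  0  1  2  2  2  2  2  2  2
 C  0  0  1  2  2  2  2  3  3  3
 T  0  1  1  2  2  2  2  3  3  4
 T  0  1  1  2  2  2  2  3  3  4
 A  0  1  2  2  2  3  3  3  4  4
 G  0  1  2  3  3  3  4  4  4  4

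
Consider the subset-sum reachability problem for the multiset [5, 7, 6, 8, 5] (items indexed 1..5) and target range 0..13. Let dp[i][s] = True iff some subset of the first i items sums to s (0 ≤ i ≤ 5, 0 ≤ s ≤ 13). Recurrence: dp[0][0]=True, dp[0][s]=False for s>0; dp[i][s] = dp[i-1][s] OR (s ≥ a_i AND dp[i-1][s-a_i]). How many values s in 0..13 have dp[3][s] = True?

7

i\s   0   1   2   3   4   5   6   7   8   9  10  11  12  13
  0   T   F   F   F   F   F   F   F   F   F   F   F   F   F
  1   T   F   F   F   F   T   F   F   F   F   F   F   F   F
  2   T   F   F   F   F   T   F   T   F   F   F   F   T   F
  3   T   F   F   F   F   T   T   T   F   F   F   T   T   T
  4   T   F   F   F   F   T   T   T   T   F   F   T   T   T
  5   T   F   F   F   F   T   T   T   T   F   T   T   T   T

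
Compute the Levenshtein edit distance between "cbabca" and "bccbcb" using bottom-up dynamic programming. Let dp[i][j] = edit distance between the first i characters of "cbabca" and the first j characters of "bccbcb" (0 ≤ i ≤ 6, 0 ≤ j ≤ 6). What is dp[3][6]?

   ''  b  c  c  b  c  b
''  0  1  2  3  4  5  6
 c  1  1  1  2  3  4  5
 b  2  1  2  2  2  3  4
 a  3  2  2  3  3  3  4
 b  4  3  3  3  3  4  3
 c  5  4  3  3  4  3  4
 a  6  5  4  4  4  4  4

4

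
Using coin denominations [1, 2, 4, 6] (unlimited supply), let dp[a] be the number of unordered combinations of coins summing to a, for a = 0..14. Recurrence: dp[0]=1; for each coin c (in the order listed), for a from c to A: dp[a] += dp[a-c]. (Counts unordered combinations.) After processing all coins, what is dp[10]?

16

after  coin     0     1     2     3     4     5     6     7     8     9    10    11    12    13    14
          1     1     1     1     1     1     1     1     1     1     1     1     1     1     1     1
          2     1     1     2     2     3     3     4     4     5     5     6     6     7     7     8
          4     1     1     2     2     4     4     6     6     9     9    12    12    16    16    20
          6     1     1     2     2     4     4     7     7    11    11    16    16    23    23    31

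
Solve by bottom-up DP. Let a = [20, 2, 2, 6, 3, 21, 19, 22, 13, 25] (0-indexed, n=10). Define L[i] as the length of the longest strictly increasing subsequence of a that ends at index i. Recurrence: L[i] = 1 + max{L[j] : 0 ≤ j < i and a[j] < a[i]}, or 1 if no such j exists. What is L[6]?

3

   i    0    1    2    3    4    5    6    7    8    9
a[i]   20    2    2    6    3   21   19   22   13   25
L[i]    1    1    1    2    2    3    3    4    3    5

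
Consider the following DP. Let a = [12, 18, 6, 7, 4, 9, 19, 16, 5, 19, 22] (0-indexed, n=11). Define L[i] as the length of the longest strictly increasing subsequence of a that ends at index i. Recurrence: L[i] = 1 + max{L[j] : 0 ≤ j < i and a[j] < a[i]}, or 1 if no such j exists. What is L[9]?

5

   i    0    1    2    3    4    5    6    7    8    9   10
a[i]   12   18    6    7    4    9   19   16    5   19   22
L[i]    1    2    1    2    1    3    4    4    2    5    6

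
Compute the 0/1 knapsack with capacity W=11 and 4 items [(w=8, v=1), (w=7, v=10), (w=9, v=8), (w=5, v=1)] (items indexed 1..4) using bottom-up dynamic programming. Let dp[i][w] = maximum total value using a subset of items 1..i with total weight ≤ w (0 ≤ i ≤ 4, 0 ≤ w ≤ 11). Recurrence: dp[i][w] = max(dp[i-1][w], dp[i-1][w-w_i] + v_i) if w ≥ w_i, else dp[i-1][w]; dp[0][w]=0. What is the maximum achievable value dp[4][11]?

10

i\w   0   1   2   3   4   5   6   7   8   9  10  11
  0   0   0   0   0   0   0   0   0   0   0   0   0
  1   0   0   0   0   0   0   0   0   1   1   1   1
  2   0   0   0   0   0   0   0  10  10  10  10  10
  3   0   0   0   0   0   0   0  10  10  10  10  10
  4   0   0   0   0   0   1   1  10  10  10  10  10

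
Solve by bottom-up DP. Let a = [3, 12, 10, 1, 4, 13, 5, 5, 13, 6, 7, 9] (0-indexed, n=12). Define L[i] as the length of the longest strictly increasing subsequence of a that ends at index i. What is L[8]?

   i    0    1    2    3    4    5    6    7    8    9   10   11
a[i]    3   12   10    1    4   13    5    5   13    6    7    9
L[i]    1    2    2    1    2    3    3    3    4    4    5    6

4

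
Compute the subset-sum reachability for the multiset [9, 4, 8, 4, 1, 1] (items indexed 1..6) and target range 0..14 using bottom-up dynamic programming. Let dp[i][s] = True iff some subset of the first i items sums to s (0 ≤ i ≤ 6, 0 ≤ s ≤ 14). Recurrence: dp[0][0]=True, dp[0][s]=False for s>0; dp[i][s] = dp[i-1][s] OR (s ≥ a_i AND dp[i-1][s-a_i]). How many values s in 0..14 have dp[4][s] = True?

6

i\s   0   1   2   3   4   5   6   7   8   9  10  11  12  13  14
  0   T   F   F   F   F   F   F   F   F   F   F   F   F   F   F
  1   T   F   F   F   F   F   F   F   F   T   F   F   F   F   F
  2   T   F   F   F   T   F   F   F   F   T   F   F   F   T   F
  3   T   F   F   F   T   F   F   F   T   T   F   F   T   T   F
  4   T   F   F   F   T   F   F   F   T   T   F   F   T   T   F
  5   T   T   F   F   T   T   F   F   T   T   T   F   T   T   T
  6   T   T   T   F   T   T   T   F   T   T   T   T   T   T   T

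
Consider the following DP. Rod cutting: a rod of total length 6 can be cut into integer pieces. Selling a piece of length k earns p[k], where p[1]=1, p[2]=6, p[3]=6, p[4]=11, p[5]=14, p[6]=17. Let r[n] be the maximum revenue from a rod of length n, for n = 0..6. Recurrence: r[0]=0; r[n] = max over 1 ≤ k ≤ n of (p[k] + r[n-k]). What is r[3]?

   n    0    1    2    3    4    5    6
r[n]    0    1    6    7   12   14   18

7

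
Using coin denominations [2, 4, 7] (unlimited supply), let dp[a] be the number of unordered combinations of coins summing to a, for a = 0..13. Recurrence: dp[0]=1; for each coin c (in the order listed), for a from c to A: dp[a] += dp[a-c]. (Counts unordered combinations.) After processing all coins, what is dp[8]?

3

after  coin     0     1     2     3     4     5     6     7     8     9    10    11    12    13
          2     1     0     1     0     1     0     1     0     1     0     1     0     1     0
          4     1     0     1     0     2     0     2     0     3     0     3     0     4     0
          7     1     0     1     0     2     0     2     1     3     1     3     2     4     2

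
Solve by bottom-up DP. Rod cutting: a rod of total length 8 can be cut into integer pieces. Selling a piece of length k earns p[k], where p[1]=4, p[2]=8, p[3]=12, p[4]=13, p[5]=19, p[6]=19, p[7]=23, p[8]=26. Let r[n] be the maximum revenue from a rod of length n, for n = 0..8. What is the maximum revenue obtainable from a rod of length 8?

32

   n    0    1    2    3    4    5    6    7    8
r[n]    0    4    8   12   16   20   24   28   32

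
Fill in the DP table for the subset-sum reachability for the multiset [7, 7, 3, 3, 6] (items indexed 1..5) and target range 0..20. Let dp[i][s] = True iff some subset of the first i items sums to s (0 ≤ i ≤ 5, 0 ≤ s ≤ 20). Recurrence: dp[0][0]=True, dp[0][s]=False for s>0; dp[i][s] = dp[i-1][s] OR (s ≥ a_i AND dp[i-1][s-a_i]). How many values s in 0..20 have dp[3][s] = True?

6

i\s   0   1   2   3   4   5   6   7   8   9  10  11  12  13  14  15  16  17  18  19  20
  0   T   F   F   F   F   F   F   F   F   F   F   F   F   F   F   F   F   F   F   F   F
  1   T   F   F   F   F   F   F   T   F   F   F   F   F   F   F   F   F   F   F   F   F
  2   T   F   F   F   F   F   F   T   F   F   F   F   F   F   T   F   F   F   F   F   F
  3   T   F   F   T   F   F   F   T   F   F   T   F   F   F   T   F   F   T   F   F   F
  4   T   F   F   T   F   F   T   T   F   F   T   F   F   T   T   F   F   T   F   F   T
  5   T   F   F   T   F   F   T   T   F   T   T   F   T   T   T   F   T   T   F   T   T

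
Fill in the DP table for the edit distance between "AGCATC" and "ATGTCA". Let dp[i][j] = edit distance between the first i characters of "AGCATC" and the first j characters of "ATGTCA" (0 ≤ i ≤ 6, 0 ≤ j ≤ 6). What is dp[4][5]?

3

   ''  A  T  G  T  C  A
''  0  1  2  3  4  5  6
 A  1  0  1  2  3  4  5
 G  2  1  1  1  2  3  4
 C  3  2  2  2  2  2  3
 A  4  3  3  3  3  3  2
 T  5  4  3  4  3  4  3
 C  6  5  4  4  4  3  4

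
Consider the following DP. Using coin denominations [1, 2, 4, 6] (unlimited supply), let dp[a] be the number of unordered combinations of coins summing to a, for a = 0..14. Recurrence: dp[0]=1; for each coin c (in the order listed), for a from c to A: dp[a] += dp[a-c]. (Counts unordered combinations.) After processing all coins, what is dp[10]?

after  coin     0     1     2     3     4     5     6     7     8     9    10    11    12    13    14
          1     1     1     1     1     1     1     1     1     1     1     1     1     1     1     1
          2     1     1     2     2     3     3     4     4     5     5     6     6     7     7     8
          4     1     1     2     2     4     4     6     6     9     9    12    12    16    16    20
          6     1     1     2     2     4     4     7     7    11    11    16    16    23    23    31

16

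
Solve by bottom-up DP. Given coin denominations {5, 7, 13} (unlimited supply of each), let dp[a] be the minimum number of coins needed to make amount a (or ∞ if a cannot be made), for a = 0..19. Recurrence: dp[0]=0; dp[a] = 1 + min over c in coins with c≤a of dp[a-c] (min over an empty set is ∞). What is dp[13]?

1

 a  0  1  2  3  4  5  6  7  8  9 10 11 12 13 14 15 16 17 18 19
dp  0  -  -  -  -  1  -  1  -  -  2  -  2  1  2  3  -  3  2  3
(- denotes ∞ / unreachable)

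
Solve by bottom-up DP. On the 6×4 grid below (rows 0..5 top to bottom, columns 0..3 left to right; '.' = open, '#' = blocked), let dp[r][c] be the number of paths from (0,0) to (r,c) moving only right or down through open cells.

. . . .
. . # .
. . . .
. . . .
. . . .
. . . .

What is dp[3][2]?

7

r\c   0   1   2   3
  0   1   1   1   1
  1   1   2   0   1
  2   1   3   3   4
  3   1   4   7  11
  4   1   5  12  23
  5   1   6  18  41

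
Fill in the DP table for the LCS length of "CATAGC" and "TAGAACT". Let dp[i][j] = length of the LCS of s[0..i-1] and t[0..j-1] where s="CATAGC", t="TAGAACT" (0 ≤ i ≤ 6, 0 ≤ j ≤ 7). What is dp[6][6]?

4

   ''  T  A  G  A  A  C  T
''  0  0  0  0  0  0  0  0
 C  0  0  0  0  0  0  1  1
 A  0  0  1  1  1  1  1  1
 T  0  1  1  1  1  1  1  2
 A  0  1  2  2  2  2  2  2
 G  0  1  2  3  3  3  3  3
 C  0  1  2  3  3  3  4  4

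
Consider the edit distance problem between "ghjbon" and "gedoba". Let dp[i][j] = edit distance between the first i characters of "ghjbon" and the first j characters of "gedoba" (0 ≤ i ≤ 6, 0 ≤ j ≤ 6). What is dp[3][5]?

   ''  g  e  d  o  b  a
''  0  1  2  3  4  5  6
 g  1  0  1  2  3  4  5
 h  2  1  1  2  3  4  5
 j  3  2  2  2  3  4  5
 b  4  3  3  3  3  3  4
 o  5  4  4  4  3  4  4
 n  6  5  5  5  4  4  5

4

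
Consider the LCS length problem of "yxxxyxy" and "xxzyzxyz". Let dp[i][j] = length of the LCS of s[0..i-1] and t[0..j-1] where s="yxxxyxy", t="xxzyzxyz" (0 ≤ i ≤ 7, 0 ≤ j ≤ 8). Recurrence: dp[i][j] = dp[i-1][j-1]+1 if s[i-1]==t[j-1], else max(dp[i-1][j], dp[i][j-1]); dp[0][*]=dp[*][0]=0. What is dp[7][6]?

4

   ''  x  x  z  y  z  x  y  z
''  0  0  0  0  0  0  0  0  0
 y  0  0  0  0  1  1  1  1  1
 x  0  1  1  1  1  1  2  2  2
 x  0  1  2  2  2  2  2  2  2
 x  0  1  2  2  2  2  3  3  3
 y  0  1  2  2  3  3  3  4  4
 x  0  1  2  2  3  3  4  4  4
 y  0  1  2  2  3  3  4  5  5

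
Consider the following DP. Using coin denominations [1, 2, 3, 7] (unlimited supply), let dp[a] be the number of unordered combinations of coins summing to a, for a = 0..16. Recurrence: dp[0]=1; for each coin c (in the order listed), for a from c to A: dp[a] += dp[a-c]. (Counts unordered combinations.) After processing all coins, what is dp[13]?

after  coin     0     1     2     3     4     5     6     7     8     9    10    11    12    13    14    15    16
          1     1     1     1     1     1     1     1     1     1     1     1     1     1     1     1     1     1
          2     1     1     2     2     3     3     4     4     5     5     6     6     7     7     8     8     9
          3     1     1     2     3     4     5     7     8    10    12    14    16    19    21    24    27    30
          7     1     1     2     3     4     5     7     9    11    14    17    20    24    28    33    38    44

28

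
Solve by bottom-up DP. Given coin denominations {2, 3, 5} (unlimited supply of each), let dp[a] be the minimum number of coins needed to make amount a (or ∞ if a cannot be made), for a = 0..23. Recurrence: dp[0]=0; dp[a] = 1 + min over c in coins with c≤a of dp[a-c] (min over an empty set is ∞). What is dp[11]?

3

 a  0  1  2  3  4  5  6  7  8  9 10 11 12 13 14 15 16 17 18 19 20 21 22 23
dp  0  -  1  1  2  1  2  2  2  3  2  3  3  3  4  3  4  4  4  5  4  5  5  5
(- denotes ∞ / unreachable)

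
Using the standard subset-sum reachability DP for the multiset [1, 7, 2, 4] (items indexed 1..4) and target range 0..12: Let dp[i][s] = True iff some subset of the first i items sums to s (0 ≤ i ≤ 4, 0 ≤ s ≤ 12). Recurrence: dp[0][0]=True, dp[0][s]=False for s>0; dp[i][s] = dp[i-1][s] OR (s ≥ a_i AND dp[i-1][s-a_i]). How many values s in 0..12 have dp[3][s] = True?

i\s   0   1   2   3   4   5   6   7   8   9  10  11  12
  0   T   F   F   F   F   F   F   F   F   F   F   F   F
  1   T   T   F   F   F   F   F   F   F   F   F   F   F
  2   T   T   F   F   F   F   F   T   T   F   F   F   F
  3   T   T   T   T   F   F   F   T   T   T   T   F   F
  4   T   T   T   T   T   T   T   T   T   T   T   T   T

8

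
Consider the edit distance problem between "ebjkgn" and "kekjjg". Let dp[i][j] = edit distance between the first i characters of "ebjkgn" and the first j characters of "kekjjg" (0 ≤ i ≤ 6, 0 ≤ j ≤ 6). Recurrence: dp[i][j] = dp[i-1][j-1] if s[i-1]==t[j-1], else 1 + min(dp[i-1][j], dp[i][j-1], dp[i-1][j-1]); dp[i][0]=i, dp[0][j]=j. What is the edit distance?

4

   ''  k  e  k  j  j  g
''  0  1  2  3  4  5  6
 e  1  1  1  2  3  4  5
 b  2  2  2  2  3  4  5
 j  3  3  3  3  2  3  4
 k  4  3  4  3  3  3  4
 g  5  4  4  4  4  4  3
 n  6  5  5  5  5  5  4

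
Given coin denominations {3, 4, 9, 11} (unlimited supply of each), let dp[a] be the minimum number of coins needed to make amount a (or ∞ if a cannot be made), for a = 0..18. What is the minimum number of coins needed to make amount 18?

2

 a  0  1  2  3  4  5  6  7  8  9 10 11 12 13 14 15 16 17 18
dp  0  -  -  1  1  -  2  2  2  1  3  1  2  2  2  2  3  3  2
(- denotes ∞ / unreachable)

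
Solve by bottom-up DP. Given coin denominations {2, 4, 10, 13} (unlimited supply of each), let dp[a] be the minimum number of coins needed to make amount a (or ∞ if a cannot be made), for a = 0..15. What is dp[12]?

2

 a  0  1  2  3  4  5  6  7  8  9 10 11 12 13 14 15
dp  0  -  1  -  1  -  2  -  2  -  1  -  2  1  2  2
(- denotes ∞ / unreachable)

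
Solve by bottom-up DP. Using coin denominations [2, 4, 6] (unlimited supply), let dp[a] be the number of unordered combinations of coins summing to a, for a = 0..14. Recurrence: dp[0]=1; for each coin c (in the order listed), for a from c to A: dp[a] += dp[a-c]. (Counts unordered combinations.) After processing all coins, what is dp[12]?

after  coin     0     1     2     3     4     5     6     7     8     9    10    11    12    13    14
          2     1     0     1     0     1     0     1     0     1     0     1     0     1     0     1
          4     1     0     1     0     2     0     2     0     3     0     3     0     4     0     4
          6     1     0     1     0     2     0     3     0     4     0     5     0     7     0     8

7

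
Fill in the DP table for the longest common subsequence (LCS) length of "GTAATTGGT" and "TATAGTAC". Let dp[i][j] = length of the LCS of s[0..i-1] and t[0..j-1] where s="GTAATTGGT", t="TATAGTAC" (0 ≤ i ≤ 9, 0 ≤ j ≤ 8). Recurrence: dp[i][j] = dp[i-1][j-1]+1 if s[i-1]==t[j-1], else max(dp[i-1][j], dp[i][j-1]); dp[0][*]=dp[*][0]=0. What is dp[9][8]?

   ''  T  A  T  A  G  T  A  C
''  0  0  0  0  0  0  0  0  0
 G  0  0  0  0  0  1  1  1  1
 T  0  1  1  1  1  1  2  2  2
 A  0  1  2  2  2  2  2  3  3
 A  0  1  2  2  3  3  3  3  3
 T  0  1  2  3  3  3  4  4  4
 T  0  1  2  3  3  3  4  4  4
 G  0  1  2  3  3  4  4  4  4
 G  0  1  2  3  3  4  4  4  4
 T  0  1  2  3  3  4  5  5  5

5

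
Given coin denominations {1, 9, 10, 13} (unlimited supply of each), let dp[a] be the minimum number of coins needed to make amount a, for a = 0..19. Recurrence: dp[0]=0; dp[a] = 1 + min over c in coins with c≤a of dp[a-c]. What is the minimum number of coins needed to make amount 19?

 a  0  1  2  3  4  5  6  7  8  9 10 11 12 13 14 15 16 17 18 19
dp  0  1  2  3  4  5  6  7  8  1  1  2  3  1  2  3  4  5  2  2

2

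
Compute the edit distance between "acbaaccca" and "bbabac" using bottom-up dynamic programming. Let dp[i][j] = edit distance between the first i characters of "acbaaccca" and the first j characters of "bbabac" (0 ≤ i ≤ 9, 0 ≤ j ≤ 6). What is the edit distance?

6

   ''  b  b  a  b  a  c
''  0  1  2  3  4  5  6
 a  1  1  2  2  3  4  5
 c  2  2  2  3  3  4  4
 b  3  2  2  3  3  4  5
 a  4  3  3  2  3  3  4
 a  5  4  4  3  3  3  4
 c  6  5  5  4  4  4  3
 c  7  6  6  5  5  5  4
 c  8  7  7  6  6  6  5
 a  9  8  8  7  7  6  6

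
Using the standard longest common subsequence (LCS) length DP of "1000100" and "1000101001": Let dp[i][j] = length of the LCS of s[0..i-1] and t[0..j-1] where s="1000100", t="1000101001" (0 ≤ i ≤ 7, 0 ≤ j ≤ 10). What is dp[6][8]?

6

   ''  1  0  0  0  1  0  1  0  0  1
''  0  0  0  0  0  0  0  0  0  0  0
 1  0  1  1  1  1  1  1  1  1  1  1
 0  0  1  2  2  2  2  2  2  2  2  2
 0  0  1  2  3  3  3  3  3  3  3  3
 0  0  1  2  3  4  4  4  4  4  4  4
 1  0  1  2  3  4  5  5  5  5  5  5
 0  0  1  2  3  4  5  6  6  6  6  6
 0  0  1  2  3  4  5  6  6  7  7  7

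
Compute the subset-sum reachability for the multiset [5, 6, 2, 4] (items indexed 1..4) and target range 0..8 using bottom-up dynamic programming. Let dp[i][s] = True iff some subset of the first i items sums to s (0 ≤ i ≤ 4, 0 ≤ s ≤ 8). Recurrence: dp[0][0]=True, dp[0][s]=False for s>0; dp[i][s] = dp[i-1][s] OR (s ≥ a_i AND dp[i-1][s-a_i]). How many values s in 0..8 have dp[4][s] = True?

7

i\s   0   1   2   3   4   5   6   7   8
  0   T   F   F   F   F   F   F   F   F
  1   T   F   F   F   F   T   F   F   F
  2   T   F   F   F   F   T   T   F   F
  3   T   F   T   F   F   T   T   T   T
  4   T   F   T   F   T   T   T   T   T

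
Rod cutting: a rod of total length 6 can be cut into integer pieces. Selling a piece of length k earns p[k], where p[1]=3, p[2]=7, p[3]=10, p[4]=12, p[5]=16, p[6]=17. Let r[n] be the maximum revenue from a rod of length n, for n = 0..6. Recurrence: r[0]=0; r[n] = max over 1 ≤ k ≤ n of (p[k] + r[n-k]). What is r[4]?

14

   n    0    1    2    3    4    5    6
r[n]    0    3    7   10   14   17   21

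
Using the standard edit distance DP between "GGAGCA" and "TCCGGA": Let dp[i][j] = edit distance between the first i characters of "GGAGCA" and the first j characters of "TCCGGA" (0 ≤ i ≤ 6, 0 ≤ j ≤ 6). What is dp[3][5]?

   ''  T  C  C  G  G  A
''  0  1  2  3  4  5  6
 G  1  1  2  3  3  4  5
 G  2  2  2  3  3  3  4
 A  3  3  3  3  4  4  3
 G  4  4  4  4  3  4  4
 C  5  5  4  4  4  4  5
 A  6  6  5  5  5  5  4

4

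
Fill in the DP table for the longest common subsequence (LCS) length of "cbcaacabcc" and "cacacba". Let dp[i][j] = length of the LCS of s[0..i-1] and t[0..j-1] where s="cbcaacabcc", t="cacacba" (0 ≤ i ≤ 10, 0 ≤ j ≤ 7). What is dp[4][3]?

   ''  c  a  c  a  c  b  a
''  0  0  0  0  0  0  0  0
 c  0  1  1  1  1  1  1  1
 b  0  1  1  1  1  1  2  2
 c  0  1  1  2  2  2  2  2
 a  0  1  2  2  3  3  3  3
 a  0  1  2  2  3  3  3  4
 c  0  1  2  3  3  4  4  4
 a  0  1  2  3  4  4  4  5
 b  0  1  2  3  4  4  5  5
 c  0  1  2  3  4  5  5  5
 c  0  1  2  3  4  5  5  5

2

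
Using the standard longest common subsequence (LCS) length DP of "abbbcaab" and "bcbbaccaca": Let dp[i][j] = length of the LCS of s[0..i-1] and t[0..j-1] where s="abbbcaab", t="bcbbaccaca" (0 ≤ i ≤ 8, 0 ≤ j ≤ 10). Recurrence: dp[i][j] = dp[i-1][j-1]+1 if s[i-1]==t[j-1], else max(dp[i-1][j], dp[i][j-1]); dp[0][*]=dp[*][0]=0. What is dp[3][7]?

2

   ''  b  c  b  b  a  c  c  a  c  a
''  0  0  0  0  0  0  0  0  0  0  0
 a  0  0  0  0  0  1  1  1  1  1  1
 b  0  1  1  1  1  1  1  1  1  1  1
 b  0  1  1  2  2  2  2  2  2  2  2
 b  0  1  1  2  3  3  3  3  3  3  3
 c  0  1  2  2  3  3  4  4  4  4  4
 a  0  1  2  2  3  4  4  4  5  5  5
 a  0  1  2  2  3  4  4  4  5  5  6
 b  0  1  2  3  3  4  4  4  5  5  6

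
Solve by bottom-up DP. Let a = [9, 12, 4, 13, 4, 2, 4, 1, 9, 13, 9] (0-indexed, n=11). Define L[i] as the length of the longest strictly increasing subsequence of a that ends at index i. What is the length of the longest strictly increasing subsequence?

4

   i    0    1    2    3    4    5    6    7    8    9   10
a[i]    9   12    4   13    4    2    4    1    9   13    9
L[i]    1    2    1    3    1    1    2    1    3    4    3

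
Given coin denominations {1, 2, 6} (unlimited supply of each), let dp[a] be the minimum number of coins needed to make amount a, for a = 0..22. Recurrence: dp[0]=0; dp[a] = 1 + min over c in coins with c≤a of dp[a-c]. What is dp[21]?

 a  0  1  2  3  4  5  6  7  8  9 10 11 12 13 14 15 16 17 18 19 20 21 22
dp  0  1  1  2  2  3  1  2  2  3  3  4  2  3  3  4  4  5  3  4  4  5  5

5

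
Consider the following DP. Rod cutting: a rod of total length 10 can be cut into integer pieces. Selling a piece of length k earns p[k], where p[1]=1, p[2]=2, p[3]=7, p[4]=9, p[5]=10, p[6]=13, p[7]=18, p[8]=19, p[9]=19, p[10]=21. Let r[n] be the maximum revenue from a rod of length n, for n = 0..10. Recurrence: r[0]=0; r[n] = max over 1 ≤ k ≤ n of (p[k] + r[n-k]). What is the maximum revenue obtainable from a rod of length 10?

25

   n    0    1    2    3    4    5    6    7    8    9   10
r[n]    0    1    2    7    9   10   14   18   19   21   25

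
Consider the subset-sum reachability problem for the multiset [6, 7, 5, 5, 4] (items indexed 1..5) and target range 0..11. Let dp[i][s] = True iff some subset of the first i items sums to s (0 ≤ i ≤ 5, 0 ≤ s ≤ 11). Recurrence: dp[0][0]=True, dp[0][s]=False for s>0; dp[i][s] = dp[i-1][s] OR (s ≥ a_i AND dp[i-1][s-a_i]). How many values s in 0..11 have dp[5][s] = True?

8

i\s   0   1   2   3   4   5   6   7   8   9  10  11
  0   T   F   F   F   F   F   F   F   F   F   F   F
  1   T   F   F   F   F   F   T   F   F   F   F   F
  2   T   F   F   F   F   F   T   T   F   F   F   F
  3   T   F   F   F   F   T   T   T   F   F   F   T
  4   T   F   F   F   F   T   T   T   F   F   T   T
  5   T   F   F   F   T   T   T   T   F   T   T   T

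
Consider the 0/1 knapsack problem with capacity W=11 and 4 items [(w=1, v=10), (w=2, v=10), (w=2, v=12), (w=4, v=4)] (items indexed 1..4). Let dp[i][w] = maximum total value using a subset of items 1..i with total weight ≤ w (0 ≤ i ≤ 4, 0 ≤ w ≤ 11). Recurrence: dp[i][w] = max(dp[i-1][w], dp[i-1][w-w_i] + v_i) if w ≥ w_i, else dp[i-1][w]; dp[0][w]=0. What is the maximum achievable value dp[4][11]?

36

i\w   0   1   2   3   4   5   6   7   8   9  10  11
  0   0   0   0   0   0   0   0   0   0   0   0   0
  1   0  10  10  10  10  10  10  10  10  10  10  10
  2   0  10  10  20  20  20  20  20  20  20  20  20
  3   0  10  12  22  22  32  32  32  32  32  32  32
  4   0  10  12  22  22  32  32  32  32  36  36  36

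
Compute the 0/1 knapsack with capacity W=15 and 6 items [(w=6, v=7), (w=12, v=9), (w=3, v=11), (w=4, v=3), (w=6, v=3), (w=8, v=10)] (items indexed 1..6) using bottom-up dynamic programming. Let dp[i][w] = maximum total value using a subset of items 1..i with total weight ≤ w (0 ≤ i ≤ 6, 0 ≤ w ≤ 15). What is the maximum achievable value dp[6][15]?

24

i\w   0   1   2   3   4   5   6   7   8   9  10  11  12  13  14  15
  0   0   0   0   0   0   0   0   0   0   0   0   0   0   0   0   0
  1   0   0   0   0   0   0   7   7   7   7   7   7   7   7   7   7
  2   0   0   0   0   0   0   7   7   7   7   7   7   9   9   9   9
  3   0   0   0  11  11  11  11  11  11  18  18  18  18  18  18  20
  4   0   0   0  11  11  11  11  14  14  18  18  18  18  21  21  21
  5   0   0   0  11  11  11  11  14  14  18  18  18  18  21  21  21
  6   0   0   0  11  11  11  11  14  14  18  18  21  21  21  21  24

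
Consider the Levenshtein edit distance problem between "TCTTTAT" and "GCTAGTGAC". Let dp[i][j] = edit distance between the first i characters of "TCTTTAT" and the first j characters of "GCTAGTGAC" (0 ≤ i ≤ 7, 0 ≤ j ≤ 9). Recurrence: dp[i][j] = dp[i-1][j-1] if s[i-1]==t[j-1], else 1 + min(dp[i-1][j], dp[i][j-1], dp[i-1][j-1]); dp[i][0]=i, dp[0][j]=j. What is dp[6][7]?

4

   ''  G  C  T  A  G  T  G  A  C
''  0  1  2  3  4  5  6  7  8  9
 T  1  1  2  2  3  4  5  6  7  8
 C  2  2  1  2  3  4  5  6  7  7
 T  3  3  2  1  2  3  4  5  6  7
 T  4  4  3  2  2  3  3  4  5  6
 T  5  5  4  3  3  3  3  4  5  6
 A  6  6  5  4  3  4  4  4  4  5
 T  7  7  6  5  4  4  4  5  5  5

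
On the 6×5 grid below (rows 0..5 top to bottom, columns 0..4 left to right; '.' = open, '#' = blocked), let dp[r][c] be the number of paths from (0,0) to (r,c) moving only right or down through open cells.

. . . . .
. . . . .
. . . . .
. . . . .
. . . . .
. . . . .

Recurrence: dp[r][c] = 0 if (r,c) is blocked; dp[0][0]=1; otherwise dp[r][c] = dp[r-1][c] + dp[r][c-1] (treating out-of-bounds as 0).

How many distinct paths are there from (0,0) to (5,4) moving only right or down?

r\c   0   1   2   3   4
  0   1   1   1   1   1
  1   1   2   3   4   5
  2   1   3   6  10  15
  3   1   4  10  20  35
  4   1   5  15  35  70
  5   1   6  21  56 126

126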